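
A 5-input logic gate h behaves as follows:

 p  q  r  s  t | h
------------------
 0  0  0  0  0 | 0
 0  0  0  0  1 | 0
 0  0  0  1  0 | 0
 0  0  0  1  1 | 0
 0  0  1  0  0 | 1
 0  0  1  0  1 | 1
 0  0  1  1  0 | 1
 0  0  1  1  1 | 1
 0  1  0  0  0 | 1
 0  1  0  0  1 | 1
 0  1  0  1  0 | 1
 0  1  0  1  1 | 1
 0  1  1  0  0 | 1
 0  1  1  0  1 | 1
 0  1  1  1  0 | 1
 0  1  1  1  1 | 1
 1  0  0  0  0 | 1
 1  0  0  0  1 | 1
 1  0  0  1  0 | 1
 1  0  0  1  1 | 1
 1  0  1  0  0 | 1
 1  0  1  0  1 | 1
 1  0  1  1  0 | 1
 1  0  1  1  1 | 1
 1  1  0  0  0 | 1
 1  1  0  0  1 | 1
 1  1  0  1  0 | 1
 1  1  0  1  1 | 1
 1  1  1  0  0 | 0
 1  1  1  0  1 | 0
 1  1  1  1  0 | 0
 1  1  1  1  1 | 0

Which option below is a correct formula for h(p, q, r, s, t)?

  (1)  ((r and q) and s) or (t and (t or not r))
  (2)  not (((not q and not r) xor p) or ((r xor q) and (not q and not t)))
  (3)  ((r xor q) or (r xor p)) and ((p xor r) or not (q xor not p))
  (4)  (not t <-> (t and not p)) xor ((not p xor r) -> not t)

(1) disagrees with h on (0,0,0,0,1) (formula → 1, table → 0); rule it out.
(2) disagrees with h on (0,0,1,0,0) (formula → 0, table → 1); rule it out.
(4) disagrees with h on (0,0,0,0,0) (formula → 1, table → 0); rule it out.
That leaves (3). Evaluating it on every row reproduces the table of h exactly.

3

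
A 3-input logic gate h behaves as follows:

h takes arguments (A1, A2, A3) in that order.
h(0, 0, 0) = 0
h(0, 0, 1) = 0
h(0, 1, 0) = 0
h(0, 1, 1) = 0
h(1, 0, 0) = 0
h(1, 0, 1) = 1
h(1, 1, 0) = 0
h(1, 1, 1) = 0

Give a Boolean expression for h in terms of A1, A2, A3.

h(A1, A2, A3) = (A1 and not A2) and A3

h is 1 on exactly one input, (1,0,1), whose minterm is A1·¬A2·A3. So h is just that conjunction.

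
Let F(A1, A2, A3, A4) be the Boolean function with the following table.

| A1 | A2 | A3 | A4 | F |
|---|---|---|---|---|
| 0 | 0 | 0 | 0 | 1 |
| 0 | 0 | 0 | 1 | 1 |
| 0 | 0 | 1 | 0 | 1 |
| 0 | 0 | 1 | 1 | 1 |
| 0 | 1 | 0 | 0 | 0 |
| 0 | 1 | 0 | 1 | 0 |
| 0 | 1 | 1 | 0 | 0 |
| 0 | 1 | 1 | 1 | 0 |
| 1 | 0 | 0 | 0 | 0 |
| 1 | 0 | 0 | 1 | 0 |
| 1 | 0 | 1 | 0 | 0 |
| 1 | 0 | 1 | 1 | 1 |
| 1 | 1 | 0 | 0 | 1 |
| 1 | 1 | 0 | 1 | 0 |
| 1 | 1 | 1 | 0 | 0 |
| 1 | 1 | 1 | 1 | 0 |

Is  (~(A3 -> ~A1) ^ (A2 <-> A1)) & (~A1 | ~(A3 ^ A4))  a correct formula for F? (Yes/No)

Evaluate (~(A3 -> ~A1) ^ (A2 <-> A1)) & (~A1 | ~(A3 ^ A4)) on each row and compare to F:
  A1=0, A2=0, A3=0, A4=0: formula gives 1, F = 1 ✓
  A1=0, A2=0, A3=0, A4=1: formula gives 1, F = 1 ✓
  A1=0, A2=0, A3=1, A4=0: formula gives 1, F = 1 ✓
  A1=0, A2=0, A3=1, A4=1: formula gives 1, F = 1 ✓
  … (the remaining 12 rows also agree.)
No disagreement on any input; they are logically equivalent.

Yes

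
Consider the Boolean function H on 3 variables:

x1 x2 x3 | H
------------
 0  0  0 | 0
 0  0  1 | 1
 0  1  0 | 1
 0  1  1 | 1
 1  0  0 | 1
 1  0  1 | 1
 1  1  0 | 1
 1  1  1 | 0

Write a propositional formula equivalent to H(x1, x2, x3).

There are just 2 zero rows: (0,0,0), (1,1,1). Their minterms are ¬x1·¬x2·¬x3, x1·x2·x3; the OR of those covers precisely the 0-outputs, and negating it yields H.

H(x1, x2, x3) = ¬(((¬x1 ∧ ¬x2) ∧ ¬x3) ∨ ((x1 ∧ x2) ∧ x3))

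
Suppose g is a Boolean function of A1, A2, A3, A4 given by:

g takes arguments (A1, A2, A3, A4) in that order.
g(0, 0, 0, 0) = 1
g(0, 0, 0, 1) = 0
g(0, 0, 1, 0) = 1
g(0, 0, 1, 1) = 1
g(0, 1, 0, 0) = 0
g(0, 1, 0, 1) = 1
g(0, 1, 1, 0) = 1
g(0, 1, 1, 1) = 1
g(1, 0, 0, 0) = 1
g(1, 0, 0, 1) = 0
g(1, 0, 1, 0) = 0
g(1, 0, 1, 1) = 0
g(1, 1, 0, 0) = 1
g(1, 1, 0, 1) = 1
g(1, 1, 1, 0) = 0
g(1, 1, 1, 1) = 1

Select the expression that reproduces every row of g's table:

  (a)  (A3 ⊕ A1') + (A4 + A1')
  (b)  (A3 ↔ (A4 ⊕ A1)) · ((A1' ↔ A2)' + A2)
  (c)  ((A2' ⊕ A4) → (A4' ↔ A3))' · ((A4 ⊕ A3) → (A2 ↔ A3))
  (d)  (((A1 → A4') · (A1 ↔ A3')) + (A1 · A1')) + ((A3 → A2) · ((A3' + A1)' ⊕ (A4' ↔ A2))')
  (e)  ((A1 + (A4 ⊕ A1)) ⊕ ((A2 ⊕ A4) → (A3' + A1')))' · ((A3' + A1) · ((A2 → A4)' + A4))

(a): at (0,0,0,1) it gives 1, but g = 0 — eliminated.
(b): at (0,0,1,0) it gives 0, but g = 1 — eliminated.
(c): at (0,0,1,0) it gives 0, but g = 1 — eliminated.
(e): at (0,0,0,0) it gives 0, but g = 1 — eliminated.
That leaves (d). Evaluating it on every row reproduces the table of g exactly.

d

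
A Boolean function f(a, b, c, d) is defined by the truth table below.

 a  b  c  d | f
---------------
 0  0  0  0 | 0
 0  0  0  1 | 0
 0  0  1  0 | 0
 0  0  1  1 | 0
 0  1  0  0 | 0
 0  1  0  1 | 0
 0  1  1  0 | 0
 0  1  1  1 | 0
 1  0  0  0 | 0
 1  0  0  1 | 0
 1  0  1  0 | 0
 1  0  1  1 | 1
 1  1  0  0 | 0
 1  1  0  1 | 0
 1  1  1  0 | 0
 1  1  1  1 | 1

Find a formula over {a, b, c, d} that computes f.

f=1 on 2 inputs: (1,0,1,1), (1,1,1,1). Reading each as a conjunction of literals (a·¬b·c·d, a·b·c·d) and taking the OR gives the canonical DNF.

f(a, b, c, d) = (((a · b') · c) · d) + (((a · b) · c) · d)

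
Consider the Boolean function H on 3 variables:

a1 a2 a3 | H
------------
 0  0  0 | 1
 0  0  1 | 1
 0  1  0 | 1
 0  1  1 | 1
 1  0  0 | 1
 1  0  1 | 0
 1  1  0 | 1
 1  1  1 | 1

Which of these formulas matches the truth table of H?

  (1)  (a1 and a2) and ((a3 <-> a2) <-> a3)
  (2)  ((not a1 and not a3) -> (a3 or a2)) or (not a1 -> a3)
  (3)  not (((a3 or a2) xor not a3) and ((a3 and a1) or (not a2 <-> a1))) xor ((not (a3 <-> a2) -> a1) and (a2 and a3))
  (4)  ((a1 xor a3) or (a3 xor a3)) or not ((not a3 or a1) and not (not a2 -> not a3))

(1) disagrees with H on (0,0,0) (formula → 0, table → 1); rule it out.
(2) disagrees with H on (0,0,0) (formula → 0, table → 1); rule it out.
(3) disagrees with H on (1,0,0) (formula → 0, table → 1); rule it out.
Only (4) survives; checking it on all 8 rows confirms it matches H.

4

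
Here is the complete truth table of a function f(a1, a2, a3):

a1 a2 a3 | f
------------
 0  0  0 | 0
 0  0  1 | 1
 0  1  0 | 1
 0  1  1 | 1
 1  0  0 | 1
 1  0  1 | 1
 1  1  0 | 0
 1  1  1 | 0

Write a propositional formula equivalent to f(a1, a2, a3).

f(a1, a2, a3) = NOT ((((NOT a1 AND NOT a2) AND NOT a3) OR ((a1 AND a2) AND NOT a3)) OR ((a1 AND a2) AND a3))

f is 0 on only 3 rows — (0,0,0), (1,1,0), (1,1,1). Writing each as a minterm (¬a1·¬a2·¬a3, a1·a2·¬a3, a1·a2·a3) and OR-ing them characterizes exactly where f=0, so f is the negation of that disjunction.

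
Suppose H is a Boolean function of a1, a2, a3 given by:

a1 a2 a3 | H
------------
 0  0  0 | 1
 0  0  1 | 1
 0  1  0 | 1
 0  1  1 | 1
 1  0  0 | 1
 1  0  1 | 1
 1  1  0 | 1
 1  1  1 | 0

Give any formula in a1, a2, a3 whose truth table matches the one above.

The output is 0 only when every input is 1 — NAND of all inputs.

H(a1, a2, a3) = ((a1 · a2) · a3)'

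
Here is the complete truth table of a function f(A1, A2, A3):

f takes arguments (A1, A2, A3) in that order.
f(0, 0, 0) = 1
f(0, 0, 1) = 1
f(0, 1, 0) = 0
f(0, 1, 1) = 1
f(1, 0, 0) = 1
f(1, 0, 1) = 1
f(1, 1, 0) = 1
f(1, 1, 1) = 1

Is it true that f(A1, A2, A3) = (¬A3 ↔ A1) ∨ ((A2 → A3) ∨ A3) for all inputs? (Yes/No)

Test each input against both f and the formula:
  A1=0, A2=0, A3=0: formula gives 1, f = 1 ✓
  A1=0, A2=0, A3=1: formula gives 1, f = 1 ✓
  A1=0, A2=1, A3=0: formula gives 0, f = 0 ✓
  A1=0, A2=1, A3=1: formula gives 1, f = 1 ✓
  A1=1, A2=0, A3=0: formula gives 1, f = 1 ✓
  …and likewise for the remaining 3 rows.
No disagreement on any input; they are logically equivalent.

Yes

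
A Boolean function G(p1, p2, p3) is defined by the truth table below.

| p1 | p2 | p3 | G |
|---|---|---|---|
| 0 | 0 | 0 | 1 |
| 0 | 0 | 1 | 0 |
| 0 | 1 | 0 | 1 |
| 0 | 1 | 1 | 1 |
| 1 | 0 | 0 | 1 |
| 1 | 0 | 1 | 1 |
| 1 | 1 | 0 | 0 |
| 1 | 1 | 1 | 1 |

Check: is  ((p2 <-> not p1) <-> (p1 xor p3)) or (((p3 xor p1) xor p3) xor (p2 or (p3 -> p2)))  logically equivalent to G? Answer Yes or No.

Test each input against both G and the formula:
  p1=0, p2=0, p3=0: formula gives 1, G = 1 ✓
  p1=0, p2=0, p3=1: formula gives 0, G = 0 ✓
  p1=0, p2=1, p3=0: formula gives 1, G = 1 ✓
  p1=0, p2=1, p3=1: formula gives 1, G = 1 ✓
  p1=1, p2=0, p3=0: formula gives 1, G = 1 ✓
  … (the remaining 3 rows also agree.)
No disagreement on any input; they are logically equivalent.

Yes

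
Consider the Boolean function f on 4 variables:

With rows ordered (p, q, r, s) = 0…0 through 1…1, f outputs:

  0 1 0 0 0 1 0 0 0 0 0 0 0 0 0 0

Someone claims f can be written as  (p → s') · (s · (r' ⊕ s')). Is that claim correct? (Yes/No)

Yes

Test each input against both f and the formula:
  p=0, q=0, r=0, s=0: formula gives 0, f = 0 ✓
  p=0, q=0, r=0, s=1: formula gives 1, f = 1 ✓
  p=0, q=0, r=1, s=0: formula gives 0, f = 0 ✓
  p=0, q=0, r=1, s=1: formula gives 0, f = 0 ✓
  …and likewise for the remaining 12 rows.
Every row agrees, so the formula is equivalent.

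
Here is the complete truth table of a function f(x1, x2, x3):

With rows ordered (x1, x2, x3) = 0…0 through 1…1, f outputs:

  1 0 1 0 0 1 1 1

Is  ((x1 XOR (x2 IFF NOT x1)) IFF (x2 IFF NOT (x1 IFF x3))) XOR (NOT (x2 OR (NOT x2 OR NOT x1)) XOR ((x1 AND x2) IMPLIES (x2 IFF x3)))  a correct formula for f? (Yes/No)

Evaluate ((x1 XOR (x2 IFF NOT x1)) IFF (x2 IFF NOT (x1 IFF x3))) XOR (NOT (x2 OR (NOT x2 OR NOT x1)) XOR ((x1 AND x2) IMPLIES (x2 IFF x3))) on each row and compare to f:
  x1=0, x2=0, x3=0: formula gives 1, f = 1 ✓
  x1=0, x2=0, x3=1: formula gives 0, f = 0 ✓
  x1=0, x2=1, x3=0: formula gives 1, f = 1 ✓
  x1=0, x2=1, x3=1: formula gives 0, f = 0 ✓
  x1=1, x2=0, x3=0: formula gives 0, f = 0 ✓
  … (the remaining 3 rows also agree.)
No disagreement on any input; they are logically equivalent.

Yes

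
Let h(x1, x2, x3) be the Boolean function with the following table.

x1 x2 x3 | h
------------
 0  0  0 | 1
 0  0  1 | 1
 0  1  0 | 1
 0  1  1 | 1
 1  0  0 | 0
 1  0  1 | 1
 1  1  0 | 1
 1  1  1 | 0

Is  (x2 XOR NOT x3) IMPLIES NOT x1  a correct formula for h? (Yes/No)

Yes

Check the formula against h row by row:
  x1=0, x2=0, x3=0: formula gives 1, h = 1 ✓
  x1=0, x2=0, x3=1: formula gives 1, h = 1 ✓
  x1=0, x2=1, x3=0: formula gives 1, h = 1 ✓
  x1=0, x2=1, x3=1: formula gives 1, h = 1 ✓
  x1=1, x2=0, x3=0: formula gives 0, h = 0 ✓
  … (the remaining 3 rows also agree.)
Every row agrees, so the formula is equivalent.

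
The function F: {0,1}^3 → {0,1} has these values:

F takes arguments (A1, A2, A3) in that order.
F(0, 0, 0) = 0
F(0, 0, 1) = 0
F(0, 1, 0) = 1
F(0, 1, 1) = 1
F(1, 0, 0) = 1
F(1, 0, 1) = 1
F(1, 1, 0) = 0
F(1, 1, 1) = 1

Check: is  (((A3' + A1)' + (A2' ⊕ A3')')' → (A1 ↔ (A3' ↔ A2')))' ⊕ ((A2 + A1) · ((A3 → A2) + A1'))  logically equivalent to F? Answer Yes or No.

Yes

Evaluate (((A3' + A1)' + (A2' ⊕ A3')')' → (A1 ↔ (A3' ↔ A2')))' ⊕ ((A2 + A1) · ((A3 → A2) + A1')) on each row and compare to F:
  A1=0, A2=0, A3=0: formula gives 0, F = 0 ✓
  A1=0, A2=0, A3=1: formula gives 0, F = 0 ✓
  A1=0, A2=1, A3=0: formula gives 1, F = 1 ✓
  A1=0, A2=1, A3=1: formula gives 1, F = 1 ✓
  A1=1, A2=0, A3=0: formula gives 1, F = 1 ✓
  … (the remaining 3 rows also agree.)
All 8 rows match — the expression computes F exactly.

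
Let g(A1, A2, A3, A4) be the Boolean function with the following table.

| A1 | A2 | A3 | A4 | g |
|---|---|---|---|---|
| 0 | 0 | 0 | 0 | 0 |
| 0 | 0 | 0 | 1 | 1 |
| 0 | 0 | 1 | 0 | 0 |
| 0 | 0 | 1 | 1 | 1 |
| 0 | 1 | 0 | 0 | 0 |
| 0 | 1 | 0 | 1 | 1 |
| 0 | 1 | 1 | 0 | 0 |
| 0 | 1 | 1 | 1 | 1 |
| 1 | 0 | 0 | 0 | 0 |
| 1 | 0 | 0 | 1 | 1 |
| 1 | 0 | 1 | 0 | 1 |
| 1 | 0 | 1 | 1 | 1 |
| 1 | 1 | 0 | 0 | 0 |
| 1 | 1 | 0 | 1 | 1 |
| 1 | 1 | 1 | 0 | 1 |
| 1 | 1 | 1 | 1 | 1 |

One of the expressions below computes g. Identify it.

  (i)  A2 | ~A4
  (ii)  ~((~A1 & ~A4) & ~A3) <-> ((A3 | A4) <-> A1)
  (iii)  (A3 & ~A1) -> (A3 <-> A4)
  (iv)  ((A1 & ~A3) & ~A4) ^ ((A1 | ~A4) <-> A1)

iv

(i) disagrees with g on (0,0,0,0) (formula → 1, table → 0); rule it out.
(ii) disagrees with g on (0,0,0,1) (formula → 0, table → 1); rule it out.
(iii) disagrees with g on (0,0,0,0) (formula → 1, table → 0); rule it out.
(iv) is the remaining candidate, and it agrees with g on all 16 inputs.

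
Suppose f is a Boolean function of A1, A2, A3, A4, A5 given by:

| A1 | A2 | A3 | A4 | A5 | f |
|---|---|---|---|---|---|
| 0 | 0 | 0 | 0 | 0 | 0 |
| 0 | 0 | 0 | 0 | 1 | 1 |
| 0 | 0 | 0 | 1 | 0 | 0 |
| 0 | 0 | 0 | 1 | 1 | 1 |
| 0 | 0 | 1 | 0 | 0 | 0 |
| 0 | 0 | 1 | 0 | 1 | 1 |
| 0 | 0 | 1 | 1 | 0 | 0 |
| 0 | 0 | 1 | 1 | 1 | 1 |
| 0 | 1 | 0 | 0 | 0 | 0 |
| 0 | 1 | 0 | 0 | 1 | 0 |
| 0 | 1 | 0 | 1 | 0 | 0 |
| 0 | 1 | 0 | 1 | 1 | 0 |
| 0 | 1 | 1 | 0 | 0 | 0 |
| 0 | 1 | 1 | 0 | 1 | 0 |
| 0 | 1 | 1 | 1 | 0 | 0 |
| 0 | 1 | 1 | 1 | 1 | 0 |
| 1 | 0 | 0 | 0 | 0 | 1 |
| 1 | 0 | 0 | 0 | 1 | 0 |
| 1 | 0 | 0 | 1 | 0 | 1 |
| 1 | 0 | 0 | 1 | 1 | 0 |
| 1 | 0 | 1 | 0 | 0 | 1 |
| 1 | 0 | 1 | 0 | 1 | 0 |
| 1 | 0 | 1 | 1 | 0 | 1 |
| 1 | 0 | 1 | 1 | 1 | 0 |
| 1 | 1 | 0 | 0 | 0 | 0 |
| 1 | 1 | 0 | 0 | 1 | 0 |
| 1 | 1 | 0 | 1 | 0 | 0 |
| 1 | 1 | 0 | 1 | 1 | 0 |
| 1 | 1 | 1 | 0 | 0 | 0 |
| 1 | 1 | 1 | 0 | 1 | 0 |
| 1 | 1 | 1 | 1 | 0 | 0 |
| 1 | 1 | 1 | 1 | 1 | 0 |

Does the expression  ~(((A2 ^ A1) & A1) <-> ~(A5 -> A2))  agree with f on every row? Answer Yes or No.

Yes

Check the formula against f row by row:
  A1=0, A2=0, A3=0, A4=0, A5=0: formula gives 0, f = 0 ✓
  A1=0, A2=0, A3=0, A4=0, A5=1: formula gives 1, f = 1 ✓
  A1=0, A2=0, A3=0, A4=1, A5=0: formula gives 0, f = 0 ✓
  A1=0, A2=0, A3=0, A4=1, A5=1: formula gives 1, f = 1 ✓
  … (the remaining 28 rows also agree.)
Every row agrees, so the formula is equivalent.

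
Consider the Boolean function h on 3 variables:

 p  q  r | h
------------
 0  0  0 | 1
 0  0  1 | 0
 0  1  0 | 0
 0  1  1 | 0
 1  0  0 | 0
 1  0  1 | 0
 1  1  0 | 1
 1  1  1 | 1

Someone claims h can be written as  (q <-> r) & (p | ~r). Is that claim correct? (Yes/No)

No

Check the formula against h row by row:
  p=0, q=0, r=0: formula gives 1, h = 1 ✓
  p=0, q=0, r=1: formula gives 0, h = 0 ✓
  p=0, q=1, r=0: formula gives 0, h = 0 ✓
  p=0, q=1, r=1: formula gives 0, h = 0 ✓
  p=1, q=0, r=0: formula gives 1, but h = 0 ✗
A single disagreement suffices: at (1,0,0) they differ, so the formula does not compute h.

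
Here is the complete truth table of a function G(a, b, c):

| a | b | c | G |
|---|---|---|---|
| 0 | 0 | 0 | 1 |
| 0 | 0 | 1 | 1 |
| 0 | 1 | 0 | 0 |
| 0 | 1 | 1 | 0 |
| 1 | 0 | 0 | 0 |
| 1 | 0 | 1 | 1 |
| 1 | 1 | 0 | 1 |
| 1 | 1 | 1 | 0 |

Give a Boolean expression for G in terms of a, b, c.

G=1 on 4 inputs: (0,0,0), (0,0,1), (1,0,1), (1,1,0). Reading each as a conjunction of literals (¬a·¬b·¬c, ¬a·¬b·c, a·¬b·c, a·b·¬c) and taking the OR gives the canonical DNF.

G(a, b, c) = ((((not a and not b) and not c) or ((not a and not b) and c)) or ((a and not b) and c)) or ((a and b) and not c)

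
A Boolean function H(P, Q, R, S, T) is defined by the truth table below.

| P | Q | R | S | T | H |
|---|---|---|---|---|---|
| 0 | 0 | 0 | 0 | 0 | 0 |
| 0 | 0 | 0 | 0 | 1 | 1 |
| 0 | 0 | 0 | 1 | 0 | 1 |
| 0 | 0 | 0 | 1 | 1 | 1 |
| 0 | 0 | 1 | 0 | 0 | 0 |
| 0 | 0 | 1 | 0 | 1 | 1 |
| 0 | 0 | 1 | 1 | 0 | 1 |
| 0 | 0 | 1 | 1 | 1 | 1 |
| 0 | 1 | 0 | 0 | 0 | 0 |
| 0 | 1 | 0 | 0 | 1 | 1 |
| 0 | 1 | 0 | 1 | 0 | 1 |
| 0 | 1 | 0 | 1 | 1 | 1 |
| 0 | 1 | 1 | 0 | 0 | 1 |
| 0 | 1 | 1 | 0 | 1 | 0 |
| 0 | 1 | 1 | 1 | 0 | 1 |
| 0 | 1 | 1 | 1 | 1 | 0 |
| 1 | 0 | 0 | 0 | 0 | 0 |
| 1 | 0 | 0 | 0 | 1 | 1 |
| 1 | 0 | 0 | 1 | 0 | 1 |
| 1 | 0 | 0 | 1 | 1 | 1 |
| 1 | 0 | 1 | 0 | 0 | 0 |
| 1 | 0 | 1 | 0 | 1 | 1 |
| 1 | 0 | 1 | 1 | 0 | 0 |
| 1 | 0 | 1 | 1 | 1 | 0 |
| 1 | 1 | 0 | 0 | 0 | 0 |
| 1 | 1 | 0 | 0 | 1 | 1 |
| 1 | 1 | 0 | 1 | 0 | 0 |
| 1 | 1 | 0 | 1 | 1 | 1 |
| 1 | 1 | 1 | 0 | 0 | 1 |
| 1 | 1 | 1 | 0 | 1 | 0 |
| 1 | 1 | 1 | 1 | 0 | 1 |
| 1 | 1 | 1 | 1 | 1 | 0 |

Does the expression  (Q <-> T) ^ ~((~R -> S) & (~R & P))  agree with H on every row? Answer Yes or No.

Check the formula against H row by row:
  P=0, Q=0, R=0, S=0, T=0: formula gives 0, H = 0 ✓
  P=0, Q=0, R=0, S=0, T=1: formula gives 1, H = 1 ✓
  P=0, Q=0, R=0, S=1, T=0: formula gives 0, but H = 1 ✗
Since they disagree at (0,0,0,1,0), the expression is not a correct formula for H.

No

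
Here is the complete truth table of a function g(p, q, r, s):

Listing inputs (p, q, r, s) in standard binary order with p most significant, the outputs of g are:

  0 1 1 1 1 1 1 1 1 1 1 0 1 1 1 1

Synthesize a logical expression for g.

g(p, q, r, s) = ~((((~p & ~q) & ~r) & ~s) | (((p & ~q) & r) & s))

There are just 2 zero rows: (0,0,0,0), (1,0,1,1). Their minterms are ¬p·¬q·¬r·¬s, p·¬q·r·s; the OR of those covers precisely the 0-outputs, and negating it yields g.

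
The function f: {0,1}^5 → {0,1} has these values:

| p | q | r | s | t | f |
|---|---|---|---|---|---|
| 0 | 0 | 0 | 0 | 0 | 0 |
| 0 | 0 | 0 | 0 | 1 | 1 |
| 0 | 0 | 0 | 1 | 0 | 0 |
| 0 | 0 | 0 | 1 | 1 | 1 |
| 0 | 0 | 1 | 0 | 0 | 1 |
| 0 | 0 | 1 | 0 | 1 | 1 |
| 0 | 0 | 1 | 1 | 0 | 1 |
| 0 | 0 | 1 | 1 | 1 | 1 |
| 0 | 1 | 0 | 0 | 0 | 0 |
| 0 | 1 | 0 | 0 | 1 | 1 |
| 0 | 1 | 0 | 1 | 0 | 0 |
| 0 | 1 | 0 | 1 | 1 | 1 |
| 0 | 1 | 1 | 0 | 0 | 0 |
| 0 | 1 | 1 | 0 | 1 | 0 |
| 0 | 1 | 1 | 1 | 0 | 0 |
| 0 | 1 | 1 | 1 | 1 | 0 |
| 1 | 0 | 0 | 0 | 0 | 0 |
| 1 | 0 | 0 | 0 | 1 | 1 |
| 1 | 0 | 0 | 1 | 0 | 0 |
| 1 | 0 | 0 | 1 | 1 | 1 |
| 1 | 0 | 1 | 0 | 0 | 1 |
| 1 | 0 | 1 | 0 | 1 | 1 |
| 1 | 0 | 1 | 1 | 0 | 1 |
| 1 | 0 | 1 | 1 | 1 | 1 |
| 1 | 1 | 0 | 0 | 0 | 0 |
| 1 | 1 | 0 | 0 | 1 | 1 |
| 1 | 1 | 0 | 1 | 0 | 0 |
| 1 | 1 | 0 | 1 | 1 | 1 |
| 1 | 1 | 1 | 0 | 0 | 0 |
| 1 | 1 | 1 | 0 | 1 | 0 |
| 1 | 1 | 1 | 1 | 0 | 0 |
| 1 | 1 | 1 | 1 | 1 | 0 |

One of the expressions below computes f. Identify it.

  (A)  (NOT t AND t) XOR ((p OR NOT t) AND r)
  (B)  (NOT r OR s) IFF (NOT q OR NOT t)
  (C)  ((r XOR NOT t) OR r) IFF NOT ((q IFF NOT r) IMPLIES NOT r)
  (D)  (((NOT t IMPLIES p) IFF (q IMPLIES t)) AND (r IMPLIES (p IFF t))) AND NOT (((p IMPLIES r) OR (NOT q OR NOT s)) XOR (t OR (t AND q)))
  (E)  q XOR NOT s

C

(A): at (0,0,0,0,1) it gives 0, but f = 1 — eliminated.
(B): at (0,0,0,0,0) it gives 1, but f = 0 — eliminated.
(D): at (0,0,1,0,0) it gives 0, but f = 1 — eliminated.
(E): at (0,0,0,0,0) it gives 1, but f = 0 — eliminated.
That leaves (C). Evaluating it on every row reproduces the table of f exactly.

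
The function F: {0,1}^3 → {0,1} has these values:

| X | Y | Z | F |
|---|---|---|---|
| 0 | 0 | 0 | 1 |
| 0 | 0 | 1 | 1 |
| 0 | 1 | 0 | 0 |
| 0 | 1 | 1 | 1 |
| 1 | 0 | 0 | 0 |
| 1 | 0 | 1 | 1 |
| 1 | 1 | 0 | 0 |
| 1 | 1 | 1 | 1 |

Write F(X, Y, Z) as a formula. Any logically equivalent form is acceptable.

F is 0 on only 3 rows — (0,1,0), (1,0,0), (1,1,0). Writing each as a minterm (¬X·Y·¬Z, X·¬Y·¬Z, X·Y·¬Z) and OR-ing them characterizes exactly where F=0, so F is the negation of that disjunction.

F(X, Y, Z) = not ((((not X and Y) and not Z) or ((X and not Y) and not Z)) or ((X and Y) and not Z))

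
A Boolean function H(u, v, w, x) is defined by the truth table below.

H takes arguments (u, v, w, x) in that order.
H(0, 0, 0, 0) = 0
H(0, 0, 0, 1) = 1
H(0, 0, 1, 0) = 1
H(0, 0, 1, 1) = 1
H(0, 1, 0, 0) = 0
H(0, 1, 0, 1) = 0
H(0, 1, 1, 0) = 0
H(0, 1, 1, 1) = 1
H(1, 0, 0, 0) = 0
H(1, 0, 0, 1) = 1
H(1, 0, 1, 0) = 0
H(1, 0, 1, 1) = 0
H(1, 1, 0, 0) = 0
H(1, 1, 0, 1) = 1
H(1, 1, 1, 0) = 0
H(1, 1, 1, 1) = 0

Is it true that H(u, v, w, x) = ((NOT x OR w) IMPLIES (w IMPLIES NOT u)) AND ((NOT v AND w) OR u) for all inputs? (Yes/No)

No

Evaluate ((NOT x OR w) IMPLIES (w IMPLIES NOT u)) AND ((NOT v AND w) OR u) on each row and compare to H:
  u=0, v=0, w=0, x=0: formula gives 0, H = 0 ✓
  u=0, v=0, w=0, x=1: formula gives 0, but H = 1 ✗
A single disagreement suffices: at (0,0,0,1) they differ, so the formula does not compute H.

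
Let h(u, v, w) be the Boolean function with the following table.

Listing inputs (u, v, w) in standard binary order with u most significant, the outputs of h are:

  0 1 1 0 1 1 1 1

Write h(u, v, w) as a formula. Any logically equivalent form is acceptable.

h is 0 on only 2 rows — (0,0,0), (0,1,1). Writing each as a minterm (¬u·¬v·¬w, ¬u·v·w) and OR-ing them characterizes exactly where h=0, so h is the negation of that disjunction.

h(u, v, w) = (((u' · v') · w') + ((u' · v) · w))'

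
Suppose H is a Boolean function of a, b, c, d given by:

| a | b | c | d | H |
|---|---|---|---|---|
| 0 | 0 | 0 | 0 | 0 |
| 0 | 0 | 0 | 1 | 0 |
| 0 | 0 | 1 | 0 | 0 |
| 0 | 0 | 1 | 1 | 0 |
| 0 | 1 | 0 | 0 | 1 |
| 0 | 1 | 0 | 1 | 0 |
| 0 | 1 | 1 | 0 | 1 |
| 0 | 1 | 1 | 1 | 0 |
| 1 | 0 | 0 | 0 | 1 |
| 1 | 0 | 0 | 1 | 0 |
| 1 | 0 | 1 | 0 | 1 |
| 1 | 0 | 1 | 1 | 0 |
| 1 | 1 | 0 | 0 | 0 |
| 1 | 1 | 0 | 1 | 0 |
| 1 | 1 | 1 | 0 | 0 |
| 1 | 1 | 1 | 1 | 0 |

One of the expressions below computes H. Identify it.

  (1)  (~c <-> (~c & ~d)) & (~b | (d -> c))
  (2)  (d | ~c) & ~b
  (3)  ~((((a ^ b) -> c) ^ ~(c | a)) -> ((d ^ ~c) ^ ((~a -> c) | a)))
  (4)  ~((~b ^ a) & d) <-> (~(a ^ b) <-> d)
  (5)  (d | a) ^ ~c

4

(1) disagrees with H on (0,0,0,0) (formula → 1, table → 0); rule it out.
(2) disagrees with H on (0,0,0,0) (formula → 1, table → 0); rule it out.
(3) disagrees with H on (0,0,1,1) (formula → 1, table → 0); rule it out.
(5) disagrees with H on (0,0,0,0) (formula → 1, table → 0); rule it out.
That leaves (4). Evaluating it on every row reproduces the table of H exactly.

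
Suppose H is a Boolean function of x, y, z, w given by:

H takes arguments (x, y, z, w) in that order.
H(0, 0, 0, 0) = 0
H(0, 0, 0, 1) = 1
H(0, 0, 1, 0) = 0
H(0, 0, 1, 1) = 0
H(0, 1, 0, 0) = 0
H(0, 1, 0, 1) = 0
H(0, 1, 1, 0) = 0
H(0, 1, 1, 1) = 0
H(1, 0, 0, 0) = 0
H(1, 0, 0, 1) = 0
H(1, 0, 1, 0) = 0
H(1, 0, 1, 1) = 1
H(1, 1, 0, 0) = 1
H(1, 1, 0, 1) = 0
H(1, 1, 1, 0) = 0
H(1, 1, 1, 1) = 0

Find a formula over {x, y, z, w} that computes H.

H(x, y, z, w) = ((((NOT x AND NOT y) AND NOT z) AND w) OR (((x AND NOT y) AND z) AND w)) OR (((x AND y) AND NOT z) AND NOT w)

The 1-rows are (0,0,0,1), (1,0,1,1), (1,1,0,0). Each contributes one minterm — ¬x·¬y·¬z·w; x·¬y·z·w; x·y·¬z·¬w — and their disjunction is a sum-of-products form of H.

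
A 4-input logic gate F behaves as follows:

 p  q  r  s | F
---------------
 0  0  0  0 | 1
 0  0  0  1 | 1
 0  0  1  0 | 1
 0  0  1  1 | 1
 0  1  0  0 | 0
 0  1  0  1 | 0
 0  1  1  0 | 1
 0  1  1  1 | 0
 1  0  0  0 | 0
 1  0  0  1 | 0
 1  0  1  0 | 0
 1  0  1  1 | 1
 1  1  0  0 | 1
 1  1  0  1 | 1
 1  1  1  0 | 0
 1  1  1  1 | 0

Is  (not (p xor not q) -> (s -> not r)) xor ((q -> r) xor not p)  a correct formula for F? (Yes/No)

Yes

Test each input against both F and the formula:
  p=0, q=0, r=0, s=0: formula gives 1, F = 1 ✓
  p=0, q=0, r=0, s=1: formula gives 1, F = 1 ✓
  p=0, q=0, r=1, s=0: formula gives 1, F = 1 ✓
  p=0, q=0, r=1, s=1: formula gives 1, F = 1 ✓
  …and likewise for the remaining 12 rows.
Every row agrees, so the formula is equivalent.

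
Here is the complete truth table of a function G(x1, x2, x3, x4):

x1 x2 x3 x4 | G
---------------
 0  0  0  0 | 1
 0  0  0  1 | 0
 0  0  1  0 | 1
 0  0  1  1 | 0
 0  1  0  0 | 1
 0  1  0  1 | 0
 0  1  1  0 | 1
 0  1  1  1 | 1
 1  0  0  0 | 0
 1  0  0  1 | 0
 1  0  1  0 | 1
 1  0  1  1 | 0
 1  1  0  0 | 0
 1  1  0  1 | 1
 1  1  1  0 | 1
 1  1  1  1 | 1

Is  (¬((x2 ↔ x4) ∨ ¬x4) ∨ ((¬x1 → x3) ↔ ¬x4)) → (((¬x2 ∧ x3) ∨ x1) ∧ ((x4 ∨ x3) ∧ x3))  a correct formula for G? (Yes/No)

No

Check the formula against G row by row:
  x1=0, x2=0, x3=0, x4=0: formula gives 1, G = 1 ✓
  x1=0, x2=0, x3=0, x4=1: formula gives 0, G = 0 ✓
  x1=0, x2=0, x3=1, x4=0: formula gives 1, G = 1 ✓
  x1=0, x2=0, x3=1, x4=1: formula gives 1, but G = 0 ✗
Since they disagree at (0,0,1,1), the expression is not a correct formula for G.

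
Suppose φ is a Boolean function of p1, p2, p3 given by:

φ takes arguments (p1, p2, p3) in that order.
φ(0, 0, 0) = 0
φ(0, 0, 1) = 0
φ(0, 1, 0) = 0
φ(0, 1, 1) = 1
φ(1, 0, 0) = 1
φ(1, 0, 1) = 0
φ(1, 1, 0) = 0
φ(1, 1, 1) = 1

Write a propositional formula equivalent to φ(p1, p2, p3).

φ(p1, p2, p3) = (((¬p1 ∧ p2) ∧ p3) ∨ ((p1 ∧ ¬p2) ∧ ¬p3)) ∨ ((p1 ∧ p2) ∧ p3)

Collect the rows where φ=1 — (0,1,1), (1,0,0), (1,1,1) — and write one minterm per row: ¬p1·p2·p3, p1·¬p2·¬p3, p1·p2·p3. Their union (logical OR) reproduces the table exactly.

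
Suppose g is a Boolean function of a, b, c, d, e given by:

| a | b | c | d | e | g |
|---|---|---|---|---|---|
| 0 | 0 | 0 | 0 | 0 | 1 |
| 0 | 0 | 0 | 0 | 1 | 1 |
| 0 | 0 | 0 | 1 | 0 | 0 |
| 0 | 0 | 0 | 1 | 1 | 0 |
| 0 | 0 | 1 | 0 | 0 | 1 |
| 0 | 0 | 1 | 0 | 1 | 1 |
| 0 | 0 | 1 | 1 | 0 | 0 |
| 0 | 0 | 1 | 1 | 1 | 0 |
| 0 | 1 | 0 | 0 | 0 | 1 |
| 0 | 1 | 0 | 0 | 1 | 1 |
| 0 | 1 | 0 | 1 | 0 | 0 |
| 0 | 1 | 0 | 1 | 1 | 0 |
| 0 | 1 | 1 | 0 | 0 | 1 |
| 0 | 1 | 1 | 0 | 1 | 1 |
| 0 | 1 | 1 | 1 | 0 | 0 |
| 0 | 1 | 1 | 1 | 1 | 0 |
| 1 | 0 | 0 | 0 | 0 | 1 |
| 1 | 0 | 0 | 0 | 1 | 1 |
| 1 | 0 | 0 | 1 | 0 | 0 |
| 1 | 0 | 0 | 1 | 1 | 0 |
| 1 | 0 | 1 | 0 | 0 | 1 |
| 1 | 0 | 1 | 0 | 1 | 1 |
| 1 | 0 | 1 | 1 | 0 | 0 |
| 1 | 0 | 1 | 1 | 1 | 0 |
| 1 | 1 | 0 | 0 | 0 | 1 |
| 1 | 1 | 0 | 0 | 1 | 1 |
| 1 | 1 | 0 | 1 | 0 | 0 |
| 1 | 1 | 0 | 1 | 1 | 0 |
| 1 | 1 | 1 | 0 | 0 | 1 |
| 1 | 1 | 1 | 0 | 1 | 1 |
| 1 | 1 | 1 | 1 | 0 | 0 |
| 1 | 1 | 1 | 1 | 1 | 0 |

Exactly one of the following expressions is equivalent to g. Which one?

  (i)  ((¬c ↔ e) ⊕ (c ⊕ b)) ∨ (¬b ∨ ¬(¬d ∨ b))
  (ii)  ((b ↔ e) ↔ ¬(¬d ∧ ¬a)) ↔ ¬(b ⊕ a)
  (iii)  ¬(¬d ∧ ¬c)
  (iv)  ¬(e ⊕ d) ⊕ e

(i) disagrees with g on (0,0,0,1,0) (formula → 1, table → 0); rule it out.
(ii) disagrees with g on (0,0,0,0,0) (formula → 0, table → 1); rule it out.
(iii) disagrees with g on (0,0,0,0,0) (formula → 0, table → 1); rule it out.
That leaves (iv). Evaluating it on every row reproduces the table of g exactly.

iv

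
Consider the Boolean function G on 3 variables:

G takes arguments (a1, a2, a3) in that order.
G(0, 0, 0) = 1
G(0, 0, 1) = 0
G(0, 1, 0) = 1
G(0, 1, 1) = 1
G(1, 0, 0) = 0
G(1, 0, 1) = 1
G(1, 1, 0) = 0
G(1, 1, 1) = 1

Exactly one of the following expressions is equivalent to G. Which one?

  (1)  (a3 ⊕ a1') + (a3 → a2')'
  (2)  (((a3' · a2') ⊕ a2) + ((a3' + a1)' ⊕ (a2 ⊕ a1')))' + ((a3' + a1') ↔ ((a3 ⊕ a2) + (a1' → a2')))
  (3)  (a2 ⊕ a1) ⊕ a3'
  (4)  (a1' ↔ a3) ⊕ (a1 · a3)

1

(2): at (0,0,1) it gives 1, but G = 0 — eliminated.
(3): at (0,1,0) it gives 0, but G = 1 — eliminated.
(4): at (0,0,0) it gives 0, but G = 1 — eliminated.
That leaves (1). Evaluating it on every row reproduces the table of G exactly.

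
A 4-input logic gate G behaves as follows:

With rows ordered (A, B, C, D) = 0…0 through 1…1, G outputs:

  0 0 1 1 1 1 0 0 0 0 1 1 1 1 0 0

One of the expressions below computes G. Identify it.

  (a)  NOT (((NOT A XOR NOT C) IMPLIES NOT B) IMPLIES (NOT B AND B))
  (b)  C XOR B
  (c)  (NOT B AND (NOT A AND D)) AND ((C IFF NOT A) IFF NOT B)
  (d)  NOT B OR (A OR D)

b

(a) fails at (0,0,0,0): the formula yields 1, G is 0.
(c) fails at (0,0,1,0): the formula yields 0, G is 1.
(d) fails at (0,0,0,0): the formula yields 1, G is 0.
(b) is the remaining candidate, and it agrees with G on all 16 inputs.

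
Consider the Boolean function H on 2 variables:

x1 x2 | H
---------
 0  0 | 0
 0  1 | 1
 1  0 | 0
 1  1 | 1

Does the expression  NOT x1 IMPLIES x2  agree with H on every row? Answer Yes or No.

Test each input against both H and the formula:
  x1=0, x2=0: formula gives 0, H = 0 ✓
  x1=0, x2=1: formula gives 1, H = 1 ✓
  x1=1, x2=0: formula gives 1, but H = 0 ✗
A single disagreement suffices: at (1,0) they differ, so the formula does not compute H.

No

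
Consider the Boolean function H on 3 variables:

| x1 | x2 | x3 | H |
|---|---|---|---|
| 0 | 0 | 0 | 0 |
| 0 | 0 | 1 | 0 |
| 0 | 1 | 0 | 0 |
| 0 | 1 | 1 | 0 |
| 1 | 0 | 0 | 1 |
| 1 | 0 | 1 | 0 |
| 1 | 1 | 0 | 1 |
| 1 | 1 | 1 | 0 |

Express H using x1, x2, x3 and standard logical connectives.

The 1-rows are (1,0,0), (1,1,0). Each contributes one minterm — x1·¬x2·¬x3; x1·x2·¬x3 — and their disjunction is a sum-of-products form of H.

H(x1, x2, x3) = ((x1 · x2') · x3') + ((x1 · x2) · x3')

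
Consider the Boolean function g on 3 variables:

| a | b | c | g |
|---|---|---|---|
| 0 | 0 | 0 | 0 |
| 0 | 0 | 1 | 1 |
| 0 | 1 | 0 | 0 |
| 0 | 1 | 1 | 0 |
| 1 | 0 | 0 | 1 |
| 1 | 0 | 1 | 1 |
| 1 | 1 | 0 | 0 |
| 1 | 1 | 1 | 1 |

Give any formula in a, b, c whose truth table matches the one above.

Collect the rows where g=1 — (0,0,1), (1,0,0), (1,0,1), (1,1,1) — and write one minterm per row: ¬a·¬b·c, a·¬b·¬c, a·¬b·c, a·b·c. Their union (logical OR) reproduces the table exactly.

g(a, b, c) = ((((not a and not b) and c) or ((a and not b) and not c)) or ((a and not b) and c)) or ((a and b) and c)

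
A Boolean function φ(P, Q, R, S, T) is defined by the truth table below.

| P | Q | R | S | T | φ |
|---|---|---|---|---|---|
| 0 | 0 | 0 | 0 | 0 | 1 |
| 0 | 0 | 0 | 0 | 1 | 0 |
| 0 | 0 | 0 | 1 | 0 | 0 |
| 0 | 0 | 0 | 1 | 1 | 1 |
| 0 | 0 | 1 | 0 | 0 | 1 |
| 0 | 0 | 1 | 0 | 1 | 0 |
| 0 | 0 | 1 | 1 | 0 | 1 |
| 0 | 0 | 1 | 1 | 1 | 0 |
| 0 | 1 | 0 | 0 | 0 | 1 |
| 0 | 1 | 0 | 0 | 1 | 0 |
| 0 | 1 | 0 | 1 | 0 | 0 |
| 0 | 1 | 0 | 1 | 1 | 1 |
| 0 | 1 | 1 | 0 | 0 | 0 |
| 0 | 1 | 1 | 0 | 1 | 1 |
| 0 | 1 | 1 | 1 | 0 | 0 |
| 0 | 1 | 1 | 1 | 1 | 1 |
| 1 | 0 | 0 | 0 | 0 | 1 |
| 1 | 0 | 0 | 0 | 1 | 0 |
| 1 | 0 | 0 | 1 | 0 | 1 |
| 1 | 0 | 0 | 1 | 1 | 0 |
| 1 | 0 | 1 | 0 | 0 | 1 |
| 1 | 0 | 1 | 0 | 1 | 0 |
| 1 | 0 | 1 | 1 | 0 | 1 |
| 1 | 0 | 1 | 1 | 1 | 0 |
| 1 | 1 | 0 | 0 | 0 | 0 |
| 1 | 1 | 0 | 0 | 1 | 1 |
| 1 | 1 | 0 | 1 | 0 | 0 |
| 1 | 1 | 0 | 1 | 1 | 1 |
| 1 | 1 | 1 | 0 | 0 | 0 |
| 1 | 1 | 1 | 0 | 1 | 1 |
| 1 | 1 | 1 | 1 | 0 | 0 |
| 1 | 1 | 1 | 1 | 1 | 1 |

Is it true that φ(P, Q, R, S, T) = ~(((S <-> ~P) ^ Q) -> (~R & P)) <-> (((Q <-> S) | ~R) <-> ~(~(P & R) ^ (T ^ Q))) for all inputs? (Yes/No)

Yes

Evaluate ~(((S <-> ~P) ^ Q) -> (~R & P)) <-> (((Q <-> S) | ~R) <-> ~(~(P & R) ^ (T ^ Q))) on each row and compare to φ:
  P=0, Q=0, R=0, S=0, T=0: formula gives 1, φ = 1 ✓
  P=0, Q=0, R=0, S=0, T=1: formula gives 0, φ = 0 ✓
  P=0, Q=0, R=0, S=1, T=0: formula gives 0, φ = 0 ✓
  P=0, Q=0, R=0, S=1, T=1: formula gives 1, φ = 1 ✓
  …and likewise for the remaining 28 rows.
Every row agrees, so the formula is equivalent.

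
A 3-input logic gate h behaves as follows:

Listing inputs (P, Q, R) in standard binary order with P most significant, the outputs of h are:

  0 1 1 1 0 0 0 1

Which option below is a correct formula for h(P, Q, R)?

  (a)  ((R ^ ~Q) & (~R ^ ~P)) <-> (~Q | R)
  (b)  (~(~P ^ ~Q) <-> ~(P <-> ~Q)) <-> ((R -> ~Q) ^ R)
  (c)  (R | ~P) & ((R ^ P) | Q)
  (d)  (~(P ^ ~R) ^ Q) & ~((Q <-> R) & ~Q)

(a) disagrees with h on (0,0,1) (formula → 0, table → 1); rule it out.
(b) disagrees with h on (0,0,0) (formula → 1, table → 0); rule it out.
(d) disagrees with h on (0,1,1) (formula → 0, table → 1); rule it out.
Only (c) survives; checking it on all 8 rows confirms it matches h.

c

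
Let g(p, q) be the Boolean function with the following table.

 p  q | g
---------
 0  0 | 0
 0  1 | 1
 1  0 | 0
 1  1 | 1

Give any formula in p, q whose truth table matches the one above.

g(p, q) = q

The output simply equals q.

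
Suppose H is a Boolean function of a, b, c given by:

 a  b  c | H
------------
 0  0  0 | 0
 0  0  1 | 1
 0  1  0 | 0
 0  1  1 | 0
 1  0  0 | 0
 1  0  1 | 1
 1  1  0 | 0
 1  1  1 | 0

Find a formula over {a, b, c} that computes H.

H=1 on 2 inputs: (0,0,1), (1,0,1). Reading each as a conjunction of literals (¬a·¬b·c, a·¬b·c) and taking the OR gives the canonical DNF.

H(a, b, c) = ((not a and not b) and c) or ((a and not b) and c)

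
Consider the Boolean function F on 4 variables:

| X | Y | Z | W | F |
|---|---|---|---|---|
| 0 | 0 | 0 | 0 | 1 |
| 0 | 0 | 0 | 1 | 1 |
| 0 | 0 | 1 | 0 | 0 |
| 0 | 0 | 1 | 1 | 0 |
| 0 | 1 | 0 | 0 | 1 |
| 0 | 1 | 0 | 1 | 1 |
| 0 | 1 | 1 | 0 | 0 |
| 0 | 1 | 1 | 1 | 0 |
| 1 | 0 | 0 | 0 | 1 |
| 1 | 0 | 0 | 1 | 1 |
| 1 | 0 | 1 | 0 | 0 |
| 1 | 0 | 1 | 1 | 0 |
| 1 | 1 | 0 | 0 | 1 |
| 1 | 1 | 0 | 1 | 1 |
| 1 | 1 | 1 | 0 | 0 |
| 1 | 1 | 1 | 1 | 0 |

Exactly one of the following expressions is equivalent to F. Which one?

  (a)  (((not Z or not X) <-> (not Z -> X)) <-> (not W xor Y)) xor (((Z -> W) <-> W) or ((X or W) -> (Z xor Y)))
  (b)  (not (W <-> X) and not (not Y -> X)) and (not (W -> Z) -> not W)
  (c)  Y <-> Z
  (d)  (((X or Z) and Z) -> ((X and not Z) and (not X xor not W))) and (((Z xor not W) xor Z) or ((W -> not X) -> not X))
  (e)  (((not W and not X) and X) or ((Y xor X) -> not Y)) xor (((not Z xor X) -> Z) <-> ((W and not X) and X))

d

(a): at (0,0,0,1) it gives 0, but F = 1 — eliminated.
(b): at (0,0,0,0) it gives 0, but F = 1 — eliminated.
(c): at (0,1,0,0) it gives 0, but F = 1 — eliminated.
(e): at (0,0,0,0) it gives 0, but F = 1 — eliminated.
That leaves (d). Evaluating it on every row reproduces the table of F exactly.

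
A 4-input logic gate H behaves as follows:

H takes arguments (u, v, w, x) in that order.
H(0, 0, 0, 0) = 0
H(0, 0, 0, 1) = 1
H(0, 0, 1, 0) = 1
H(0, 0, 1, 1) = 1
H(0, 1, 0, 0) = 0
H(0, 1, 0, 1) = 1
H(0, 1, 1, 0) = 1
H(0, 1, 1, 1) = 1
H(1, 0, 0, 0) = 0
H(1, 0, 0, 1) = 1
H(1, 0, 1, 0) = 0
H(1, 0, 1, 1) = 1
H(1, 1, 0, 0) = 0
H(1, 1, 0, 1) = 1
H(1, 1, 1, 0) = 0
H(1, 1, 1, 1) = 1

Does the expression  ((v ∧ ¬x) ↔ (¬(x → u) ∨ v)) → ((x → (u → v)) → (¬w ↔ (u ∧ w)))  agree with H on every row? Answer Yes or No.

Test each input against both H and the formula:
  u=0, v=0, w=0, x=0: formula gives 0, H = 0 ✓
  u=0, v=0, w=0, x=1: formula gives 1, H = 1 ✓
  u=0, v=0, w=1, x=0: formula gives 1, H = 1 ✓
  u=0, v=0, w=1, x=1: formula gives 1, H = 1 ✓
  … (the remaining 12 rows also agree.)
No disagreement on any input; they are logically equivalent.

Yes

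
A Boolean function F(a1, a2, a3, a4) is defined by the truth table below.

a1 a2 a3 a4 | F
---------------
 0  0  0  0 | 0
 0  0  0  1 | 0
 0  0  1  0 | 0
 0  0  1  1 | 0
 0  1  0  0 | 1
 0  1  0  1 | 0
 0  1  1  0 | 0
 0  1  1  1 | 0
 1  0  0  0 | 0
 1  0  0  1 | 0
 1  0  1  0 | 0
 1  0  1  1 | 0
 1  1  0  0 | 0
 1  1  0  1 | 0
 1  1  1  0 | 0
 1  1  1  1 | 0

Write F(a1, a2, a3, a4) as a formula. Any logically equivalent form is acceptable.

Only row (0,1,0,0) gives 1. That row's minterm ¬a1·a2·¬a3·¬a4 is F directly.

F(a1, a2, a3, a4) = ((¬a1 ∧ a2) ∧ ¬a3) ∧ ¬a4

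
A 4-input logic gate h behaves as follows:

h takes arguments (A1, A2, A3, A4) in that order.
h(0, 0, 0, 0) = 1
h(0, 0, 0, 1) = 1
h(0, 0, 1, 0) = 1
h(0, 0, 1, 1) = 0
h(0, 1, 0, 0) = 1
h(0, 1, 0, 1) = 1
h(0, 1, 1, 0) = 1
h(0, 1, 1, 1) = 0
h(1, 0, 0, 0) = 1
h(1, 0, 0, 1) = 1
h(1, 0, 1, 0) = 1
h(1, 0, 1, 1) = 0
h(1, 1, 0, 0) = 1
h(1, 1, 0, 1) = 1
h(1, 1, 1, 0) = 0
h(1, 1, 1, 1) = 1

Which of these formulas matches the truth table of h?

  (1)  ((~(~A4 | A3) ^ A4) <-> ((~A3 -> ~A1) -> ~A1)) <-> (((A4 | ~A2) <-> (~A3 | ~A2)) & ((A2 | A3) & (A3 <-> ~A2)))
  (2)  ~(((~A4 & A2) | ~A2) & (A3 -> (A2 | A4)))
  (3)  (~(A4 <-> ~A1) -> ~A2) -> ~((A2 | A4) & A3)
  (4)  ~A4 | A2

3

(1) fails at (0,0,1,0): the formula yields 0, h is 1.
(2) fails at (0,0,0,0): the formula yields 0, h is 1.
(4) fails at (0,0,0,1): the formula yields 0, h is 1.
That leaves (3). Evaluating it on every row reproduces the table of h exactly.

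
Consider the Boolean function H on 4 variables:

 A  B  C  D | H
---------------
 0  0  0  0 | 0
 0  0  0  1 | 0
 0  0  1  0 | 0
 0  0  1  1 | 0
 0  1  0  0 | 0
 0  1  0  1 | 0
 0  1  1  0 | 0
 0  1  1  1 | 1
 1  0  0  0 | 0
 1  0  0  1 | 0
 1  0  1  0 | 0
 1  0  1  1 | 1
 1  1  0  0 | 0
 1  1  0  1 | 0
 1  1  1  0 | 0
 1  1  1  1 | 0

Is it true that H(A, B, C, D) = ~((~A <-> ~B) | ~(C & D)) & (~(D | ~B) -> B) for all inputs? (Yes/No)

Yes

Check the formula against H row by row:
  A=0, B=0, C=0, D=0: formula gives 0, H = 0 ✓
  A=0, B=0, C=0, D=1: formula gives 0, H = 0 ✓
  A=0, B=0, C=1, D=0: formula gives 0, H = 0 ✓
  A=0, B=0, C=1, D=1: formula gives 0, H = 0 ✓
  …and likewise for the remaining 12 rows.
No disagreement on any input; they are logically equivalent.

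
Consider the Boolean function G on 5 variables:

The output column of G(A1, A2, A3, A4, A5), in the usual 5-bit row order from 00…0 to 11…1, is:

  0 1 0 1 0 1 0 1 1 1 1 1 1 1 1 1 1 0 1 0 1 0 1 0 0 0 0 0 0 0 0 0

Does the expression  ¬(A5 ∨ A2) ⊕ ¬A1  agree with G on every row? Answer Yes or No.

Yes

Evaluate ¬(A5 ∨ A2) ⊕ ¬A1 on each row and compare to G:
  A1=0, A2=0, A3=0, A4=0, A5=0: formula gives 0, G = 0 ✓
  A1=0, A2=0, A3=0, A4=0, A5=1: formula gives 1, G = 1 ✓
  A1=0, A2=0, A3=0, A4=1, A5=0: formula gives 0, G = 0 ✓
  A1=0, A2=0, A3=0, A4=1, A5=1: formula gives 1, G = 1 ✓
  …and likewise for the remaining 28 rows.
No disagreement on any input; they are logically equivalent.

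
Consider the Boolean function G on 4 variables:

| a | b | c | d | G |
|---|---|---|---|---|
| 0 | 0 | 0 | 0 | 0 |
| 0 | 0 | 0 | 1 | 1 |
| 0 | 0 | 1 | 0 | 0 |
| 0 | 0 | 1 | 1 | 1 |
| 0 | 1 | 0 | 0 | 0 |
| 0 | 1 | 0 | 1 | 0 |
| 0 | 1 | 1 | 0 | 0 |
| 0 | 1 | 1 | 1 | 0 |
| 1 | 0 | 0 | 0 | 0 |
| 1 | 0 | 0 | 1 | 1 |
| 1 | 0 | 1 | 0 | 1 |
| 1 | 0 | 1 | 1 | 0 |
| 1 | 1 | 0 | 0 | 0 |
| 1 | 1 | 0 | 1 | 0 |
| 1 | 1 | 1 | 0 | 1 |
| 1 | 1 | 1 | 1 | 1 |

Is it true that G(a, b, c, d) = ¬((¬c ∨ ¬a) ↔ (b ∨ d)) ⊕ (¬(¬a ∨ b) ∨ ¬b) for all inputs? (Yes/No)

Check the formula against G row by row:
  a=0, b=0, c=0, d=0: formula gives 0, G = 0 ✓
  a=0, b=0, c=0, d=1: formula gives 1, G = 1 ✓
  a=0, b=0, c=1, d=0: formula gives 0, G = 0 ✓
  a=0, b=0, c=1, d=1: formula gives 1, G = 1 ✓
  …and likewise for the remaining 12 rows.
Every row agrees, so the formula is equivalent.

Yes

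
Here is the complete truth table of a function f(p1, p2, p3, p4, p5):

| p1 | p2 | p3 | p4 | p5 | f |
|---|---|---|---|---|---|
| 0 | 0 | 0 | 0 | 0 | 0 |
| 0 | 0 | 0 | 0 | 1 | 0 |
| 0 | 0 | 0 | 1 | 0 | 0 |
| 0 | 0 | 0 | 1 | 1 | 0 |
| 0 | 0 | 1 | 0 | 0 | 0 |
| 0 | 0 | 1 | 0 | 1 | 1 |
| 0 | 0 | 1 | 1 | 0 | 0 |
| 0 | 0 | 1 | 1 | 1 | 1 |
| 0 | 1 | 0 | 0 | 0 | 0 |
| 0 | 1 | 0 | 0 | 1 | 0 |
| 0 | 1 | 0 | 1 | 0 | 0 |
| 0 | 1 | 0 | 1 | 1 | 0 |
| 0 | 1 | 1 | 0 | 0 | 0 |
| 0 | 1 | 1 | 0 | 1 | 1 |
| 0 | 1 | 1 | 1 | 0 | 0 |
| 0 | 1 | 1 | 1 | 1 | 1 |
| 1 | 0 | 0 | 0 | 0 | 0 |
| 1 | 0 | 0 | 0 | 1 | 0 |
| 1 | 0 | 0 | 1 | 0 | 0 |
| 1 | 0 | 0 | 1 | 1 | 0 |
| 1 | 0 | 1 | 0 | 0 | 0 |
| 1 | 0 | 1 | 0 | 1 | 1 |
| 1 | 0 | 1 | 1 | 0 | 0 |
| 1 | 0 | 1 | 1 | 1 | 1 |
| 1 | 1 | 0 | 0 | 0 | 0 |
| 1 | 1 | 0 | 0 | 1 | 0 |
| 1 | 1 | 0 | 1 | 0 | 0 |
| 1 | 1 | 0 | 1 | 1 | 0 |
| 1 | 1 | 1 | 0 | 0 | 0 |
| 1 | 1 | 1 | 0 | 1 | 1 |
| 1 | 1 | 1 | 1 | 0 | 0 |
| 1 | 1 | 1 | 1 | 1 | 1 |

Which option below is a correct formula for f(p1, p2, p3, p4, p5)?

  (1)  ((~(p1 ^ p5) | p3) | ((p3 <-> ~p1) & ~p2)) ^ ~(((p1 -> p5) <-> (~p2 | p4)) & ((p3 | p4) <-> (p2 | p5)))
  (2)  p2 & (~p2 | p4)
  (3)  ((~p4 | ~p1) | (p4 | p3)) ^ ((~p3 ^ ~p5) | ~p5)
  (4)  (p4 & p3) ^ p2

(1) fails at (0,0,0,0,0): the formula yields 1, f is 0.
(2) fails at (0,0,1,0,1): the formula yields 0, f is 1.
(4) fails at (0,0,1,0,1): the formula yields 0, f is 1.
That leaves (3). Evaluating it on every row reproduces the table of f exactly.

3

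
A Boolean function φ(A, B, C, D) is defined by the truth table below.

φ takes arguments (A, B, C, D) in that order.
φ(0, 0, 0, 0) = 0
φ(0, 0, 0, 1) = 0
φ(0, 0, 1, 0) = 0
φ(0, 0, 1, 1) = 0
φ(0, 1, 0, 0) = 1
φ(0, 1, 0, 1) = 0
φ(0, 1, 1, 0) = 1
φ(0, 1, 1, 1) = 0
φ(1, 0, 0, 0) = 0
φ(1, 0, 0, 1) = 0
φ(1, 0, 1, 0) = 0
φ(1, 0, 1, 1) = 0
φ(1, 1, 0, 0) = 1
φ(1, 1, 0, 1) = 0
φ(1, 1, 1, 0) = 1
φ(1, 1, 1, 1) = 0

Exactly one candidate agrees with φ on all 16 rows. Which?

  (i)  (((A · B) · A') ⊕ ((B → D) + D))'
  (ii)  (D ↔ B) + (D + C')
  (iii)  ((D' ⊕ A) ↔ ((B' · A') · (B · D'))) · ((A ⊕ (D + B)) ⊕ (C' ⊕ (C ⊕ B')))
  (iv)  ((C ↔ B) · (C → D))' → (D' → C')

(ii) fails at (0,0,0,0): the formula yields 1, φ is 0.
(iii) fails at (0,0,0,1): the formula yields 1, φ is 0.
(iv) fails at (0,0,0,0): the formula yields 1, φ is 0.
(i) is the remaining candidate, and it agrees with φ on all 16 inputs.

i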